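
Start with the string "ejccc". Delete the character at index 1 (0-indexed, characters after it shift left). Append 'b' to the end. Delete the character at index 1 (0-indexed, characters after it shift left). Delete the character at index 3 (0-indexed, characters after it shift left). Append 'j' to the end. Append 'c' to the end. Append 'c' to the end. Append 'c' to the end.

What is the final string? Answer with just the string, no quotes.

Applying each edit step by step:
Start: "ejccc"
Op 1 (delete idx 1 = 'j'): "ejccc" -> "eccc"
Op 2 (append 'b'): "eccc" -> "ecccb"
Op 3 (delete idx 1 = 'c'): "ecccb" -> "eccb"
Op 4 (delete idx 3 = 'b'): "eccb" -> "ecc"
Op 5 (append 'j'): "ecc" -> "eccj"
Op 6 (append 'c'): "eccj" -> "eccjc"
Op 7 (append 'c'): "eccjc" -> "eccjcc"
Op 8 (append 'c'): "eccjcc" -> "eccjccc"

Answer: eccjccc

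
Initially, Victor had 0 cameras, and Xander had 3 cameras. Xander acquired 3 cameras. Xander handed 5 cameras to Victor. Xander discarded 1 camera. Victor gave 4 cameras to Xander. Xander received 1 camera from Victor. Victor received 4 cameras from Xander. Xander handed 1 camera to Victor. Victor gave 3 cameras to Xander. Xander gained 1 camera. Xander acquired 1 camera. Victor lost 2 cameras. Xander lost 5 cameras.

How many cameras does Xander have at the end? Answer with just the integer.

Tracking counts step by step:
Start: Victor=0, Xander=3
Event 1 (Xander +3): Xander: 3 -> 6. State: Victor=0, Xander=6
Event 2 (Xander -> Victor, 5): Xander: 6 -> 1, Victor: 0 -> 5. State: Victor=5, Xander=1
Event 3 (Xander -1): Xander: 1 -> 0. State: Victor=5, Xander=0
Event 4 (Victor -> Xander, 4): Victor: 5 -> 1, Xander: 0 -> 4. State: Victor=1, Xander=4
Event 5 (Victor -> Xander, 1): Victor: 1 -> 0, Xander: 4 -> 5. State: Victor=0, Xander=5
Event 6 (Xander -> Victor, 4): Xander: 5 -> 1, Victor: 0 -> 4. State: Victor=4, Xander=1
Event 7 (Xander -> Victor, 1): Xander: 1 -> 0, Victor: 4 -> 5. State: Victor=5, Xander=0
Event 8 (Victor -> Xander, 3): Victor: 5 -> 2, Xander: 0 -> 3. State: Victor=2, Xander=3
Event 9 (Xander +1): Xander: 3 -> 4. State: Victor=2, Xander=4
Event 10 (Xander +1): Xander: 4 -> 5. State: Victor=2, Xander=5
Event 11 (Victor -2): Victor: 2 -> 0. State: Victor=0, Xander=5
Event 12 (Xander -5): Xander: 5 -> 0. State: Victor=0, Xander=0

Xander's final count: 0

Answer: 0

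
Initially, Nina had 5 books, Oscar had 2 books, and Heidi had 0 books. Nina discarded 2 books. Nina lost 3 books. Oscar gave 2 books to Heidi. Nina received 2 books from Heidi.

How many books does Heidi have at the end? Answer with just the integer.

Tracking counts step by step:
Start: Nina=5, Oscar=2, Heidi=0
Event 1 (Nina -2): Nina: 5 -> 3. State: Nina=3, Oscar=2, Heidi=0
Event 2 (Nina -3): Nina: 3 -> 0. State: Nina=0, Oscar=2, Heidi=0
Event 3 (Oscar -> Heidi, 2): Oscar: 2 -> 0, Heidi: 0 -> 2. State: Nina=0, Oscar=0, Heidi=2
Event 4 (Heidi -> Nina, 2): Heidi: 2 -> 0, Nina: 0 -> 2. State: Nina=2, Oscar=0, Heidi=0

Heidi's final count: 0

Answer: 0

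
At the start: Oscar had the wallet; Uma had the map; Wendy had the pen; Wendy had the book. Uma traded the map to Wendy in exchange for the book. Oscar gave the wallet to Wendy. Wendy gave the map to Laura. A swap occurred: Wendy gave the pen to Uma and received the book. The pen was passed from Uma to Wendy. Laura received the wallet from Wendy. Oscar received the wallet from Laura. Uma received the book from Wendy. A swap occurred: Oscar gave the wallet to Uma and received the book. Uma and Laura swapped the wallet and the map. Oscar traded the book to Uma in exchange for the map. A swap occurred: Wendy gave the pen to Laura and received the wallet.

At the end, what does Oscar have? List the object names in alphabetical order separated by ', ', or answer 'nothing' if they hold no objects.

Tracking all object holders:
Start: wallet:Oscar, map:Uma, pen:Wendy, book:Wendy
Event 1 (swap map<->book: now map:Wendy, book:Uma). State: wallet:Oscar, map:Wendy, pen:Wendy, book:Uma
Event 2 (give wallet: Oscar -> Wendy). State: wallet:Wendy, map:Wendy, pen:Wendy, book:Uma
Event 3 (give map: Wendy -> Laura). State: wallet:Wendy, map:Laura, pen:Wendy, book:Uma
Event 4 (swap pen<->book: now pen:Uma, book:Wendy). State: wallet:Wendy, map:Laura, pen:Uma, book:Wendy
Event 5 (give pen: Uma -> Wendy). State: wallet:Wendy, map:Laura, pen:Wendy, book:Wendy
Event 6 (give wallet: Wendy -> Laura). State: wallet:Laura, map:Laura, pen:Wendy, book:Wendy
Event 7 (give wallet: Laura -> Oscar). State: wallet:Oscar, map:Laura, pen:Wendy, book:Wendy
Event 8 (give book: Wendy -> Uma). State: wallet:Oscar, map:Laura, pen:Wendy, book:Uma
Event 9 (swap wallet<->book: now wallet:Uma, book:Oscar). State: wallet:Uma, map:Laura, pen:Wendy, book:Oscar
Event 10 (swap wallet<->map: now wallet:Laura, map:Uma). State: wallet:Laura, map:Uma, pen:Wendy, book:Oscar
Event 11 (swap book<->map: now book:Uma, map:Oscar). State: wallet:Laura, map:Oscar, pen:Wendy, book:Uma
Event 12 (swap pen<->wallet: now pen:Laura, wallet:Wendy). State: wallet:Wendy, map:Oscar, pen:Laura, book:Uma

Final state: wallet:Wendy, map:Oscar, pen:Laura, book:Uma
Oscar holds: map.

Answer: map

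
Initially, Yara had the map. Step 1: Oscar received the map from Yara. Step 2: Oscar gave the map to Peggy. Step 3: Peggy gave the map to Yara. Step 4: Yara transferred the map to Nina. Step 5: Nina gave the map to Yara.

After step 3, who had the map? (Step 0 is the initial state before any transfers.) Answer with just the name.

Tracking the map holder through step 3:
After step 0 (start): Yara
After step 1: Oscar
After step 2: Peggy
After step 3: Yara

At step 3, the holder is Yara.

Answer: Yara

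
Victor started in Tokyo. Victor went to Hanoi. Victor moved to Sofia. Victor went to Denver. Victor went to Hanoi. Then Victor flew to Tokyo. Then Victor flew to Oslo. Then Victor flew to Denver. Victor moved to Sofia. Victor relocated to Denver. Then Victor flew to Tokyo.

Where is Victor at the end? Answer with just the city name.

Tracking Victor's location:
Start: Victor is in Tokyo.
After move 1: Tokyo -> Hanoi. Victor is in Hanoi.
After move 2: Hanoi -> Sofia. Victor is in Sofia.
After move 3: Sofia -> Denver. Victor is in Denver.
After move 4: Denver -> Hanoi. Victor is in Hanoi.
After move 5: Hanoi -> Tokyo. Victor is in Tokyo.
After move 6: Tokyo -> Oslo. Victor is in Oslo.
After move 7: Oslo -> Denver. Victor is in Denver.
After move 8: Denver -> Sofia. Victor is in Sofia.
After move 9: Sofia -> Denver. Victor is in Denver.
After move 10: Denver -> Tokyo. Victor is in Tokyo.

Answer: Tokyo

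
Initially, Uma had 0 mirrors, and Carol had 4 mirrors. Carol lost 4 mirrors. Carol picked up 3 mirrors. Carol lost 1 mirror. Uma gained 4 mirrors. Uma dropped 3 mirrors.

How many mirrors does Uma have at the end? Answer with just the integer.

Answer: 1

Derivation:
Tracking counts step by step:
Start: Uma=0, Carol=4
Event 1 (Carol -4): Carol: 4 -> 0. State: Uma=0, Carol=0
Event 2 (Carol +3): Carol: 0 -> 3. State: Uma=0, Carol=3
Event 3 (Carol -1): Carol: 3 -> 2. State: Uma=0, Carol=2
Event 4 (Uma +4): Uma: 0 -> 4. State: Uma=4, Carol=2
Event 5 (Uma -3): Uma: 4 -> 1. State: Uma=1, Carol=2

Uma's final count: 1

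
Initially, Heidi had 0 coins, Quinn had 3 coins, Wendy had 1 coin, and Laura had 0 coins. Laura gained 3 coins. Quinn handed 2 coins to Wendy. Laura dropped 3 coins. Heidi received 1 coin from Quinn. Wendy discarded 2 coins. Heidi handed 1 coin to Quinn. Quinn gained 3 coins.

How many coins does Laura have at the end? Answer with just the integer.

Tracking counts step by step:
Start: Heidi=0, Quinn=3, Wendy=1, Laura=0
Event 1 (Laura +3): Laura: 0 -> 3. State: Heidi=0, Quinn=3, Wendy=1, Laura=3
Event 2 (Quinn -> Wendy, 2): Quinn: 3 -> 1, Wendy: 1 -> 3. State: Heidi=0, Quinn=1, Wendy=3, Laura=3
Event 3 (Laura -3): Laura: 3 -> 0. State: Heidi=0, Quinn=1, Wendy=3, Laura=0
Event 4 (Quinn -> Heidi, 1): Quinn: 1 -> 0, Heidi: 0 -> 1. State: Heidi=1, Quinn=0, Wendy=3, Laura=0
Event 5 (Wendy -2): Wendy: 3 -> 1. State: Heidi=1, Quinn=0, Wendy=1, Laura=0
Event 6 (Heidi -> Quinn, 1): Heidi: 1 -> 0, Quinn: 0 -> 1. State: Heidi=0, Quinn=1, Wendy=1, Laura=0
Event 7 (Quinn +3): Quinn: 1 -> 4. State: Heidi=0, Quinn=4, Wendy=1, Laura=0

Laura's final count: 0

Answer: 0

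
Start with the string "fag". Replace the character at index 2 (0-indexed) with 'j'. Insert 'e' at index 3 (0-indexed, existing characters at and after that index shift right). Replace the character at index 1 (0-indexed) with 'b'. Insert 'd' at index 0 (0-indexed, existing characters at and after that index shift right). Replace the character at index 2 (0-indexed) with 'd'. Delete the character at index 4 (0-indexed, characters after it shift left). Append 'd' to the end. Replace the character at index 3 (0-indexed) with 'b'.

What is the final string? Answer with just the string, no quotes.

Answer: dfdbd

Derivation:
Applying each edit step by step:
Start: "fag"
Op 1 (replace idx 2: 'g' -> 'j'): "fag" -> "faj"
Op 2 (insert 'e' at idx 3): "faj" -> "faje"
Op 3 (replace idx 1: 'a' -> 'b'): "faje" -> "fbje"
Op 4 (insert 'd' at idx 0): "fbje" -> "dfbje"
Op 5 (replace idx 2: 'b' -> 'd'): "dfbje" -> "dfdje"
Op 6 (delete idx 4 = 'e'): "dfdje" -> "dfdj"
Op 7 (append 'd'): "dfdj" -> "dfdjd"
Op 8 (replace idx 3: 'j' -> 'b'): "dfdjd" -> "dfdbd"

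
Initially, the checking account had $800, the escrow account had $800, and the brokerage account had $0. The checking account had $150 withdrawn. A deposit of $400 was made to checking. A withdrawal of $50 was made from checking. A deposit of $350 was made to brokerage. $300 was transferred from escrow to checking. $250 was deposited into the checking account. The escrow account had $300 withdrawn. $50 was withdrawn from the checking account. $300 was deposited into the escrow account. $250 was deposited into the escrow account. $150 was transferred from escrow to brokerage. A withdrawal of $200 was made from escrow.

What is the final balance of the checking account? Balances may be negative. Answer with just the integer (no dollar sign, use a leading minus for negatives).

Answer: 1500

Derivation:
Tracking account balances step by step:
Start: checking=800, escrow=800, brokerage=0
Event 1 (withdraw 150 from checking): checking: 800 - 150 = 650. Balances: checking=650, escrow=800, brokerage=0
Event 2 (deposit 400 to checking): checking: 650 + 400 = 1050. Balances: checking=1050, escrow=800, brokerage=0
Event 3 (withdraw 50 from checking): checking: 1050 - 50 = 1000. Balances: checking=1000, escrow=800, brokerage=0
Event 4 (deposit 350 to brokerage): brokerage: 0 + 350 = 350. Balances: checking=1000, escrow=800, brokerage=350
Event 5 (transfer 300 escrow -> checking): escrow: 800 - 300 = 500, checking: 1000 + 300 = 1300. Balances: checking=1300, escrow=500, brokerage=350
Event 6 (deposit 250 to checking): checking: 1300 + 250 = 1550. Balances: checking=1550, escrow=500, brokerage=350
Event 7 (withdraw 300 from escrow): escrow: 500 - 300 = 200. Balances: checking=1550, escrow=200, brokerage=350
Event 8 (withdraw 50 from checking): checking: 1550 - 50 = 1500. Balances: checking=1500, escrow=200, brokerage=350
Event 9 (deposit 300 to escrow): escrow: 200 + 300 = 500. Balances: checking=1500, escrow=500, brokerage=350
Event 10 (deposit 250 to escrow): escrow: 500 + 250 = 750. Balances: checking=1500, escrow=750, brokerage=350
Event 11 (transfer 150 escrow -> brokerage): escrow: 750 - 150 = 600, brokerage: 350 + 150 = 500. Balances: checking=1500, escrow=600, brokerage=500
Event 12 (withdraw 200 from escrow): escrow: 600 - 200 = 400. Balances: checking=1500, escrow=400, brokerage=500

Final balance of checking: 1500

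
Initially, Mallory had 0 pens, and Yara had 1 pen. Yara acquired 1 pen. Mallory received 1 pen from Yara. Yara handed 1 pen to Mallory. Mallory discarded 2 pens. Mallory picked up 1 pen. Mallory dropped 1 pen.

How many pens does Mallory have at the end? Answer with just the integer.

Answer: 0

Derivation:
Tracking counts step by step:
Start: Mallory=0, Yara=1
Event 1 (Yara +1): Yara: 1 -> 2. State: Mallory=0, Yara=2
Event 2 (Yara -> Mallory, 1): Yara: 2 -> 1, Mallory: 0 -> 1. State: Mallory=1, Yara=1
Event 3 (Yara -> Mallory, 1): Yara: 1 -> 0, Mallory: 1 -> 2. State: Mallory=2, Yara=0
Event 4 (Mallory -2): Mallory: 2 -> 0. State: Mallory=0, Yara=0
Event 5 (Mallory +1): Mallory: 0 -> 1. State: Mallory=1, Yara=0
Event 6 (Mallory -1): Mallory: 1 -> 0. State: Mallory=0, Yara=0

Mallory's final count: 0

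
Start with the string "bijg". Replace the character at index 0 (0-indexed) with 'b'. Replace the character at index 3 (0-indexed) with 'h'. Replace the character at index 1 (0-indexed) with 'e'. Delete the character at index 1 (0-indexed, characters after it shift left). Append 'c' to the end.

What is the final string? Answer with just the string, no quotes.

Applying each edit step by step:
Start: "bijg"
Op 1 (replace idx 0: 'b' -> 'b'): "bijg" -> "bijg"
Op 2 (replace idx 3: 'g' -> 'h'): "bijg" -> "bijh"
Op 3 (replace idx 1: 'i' -> 'e'): "bijh" -> "bejh"
Op 4 (delete idx 1 = 'e'): "bejh" -> "bjh"
Op 5 (append 'c'): "bjh" -> "bjhc"

Answer: bjhc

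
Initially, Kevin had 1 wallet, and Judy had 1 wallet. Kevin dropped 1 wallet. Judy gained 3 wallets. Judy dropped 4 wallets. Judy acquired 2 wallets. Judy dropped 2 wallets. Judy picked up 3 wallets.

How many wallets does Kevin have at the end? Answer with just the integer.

Answer: 0

Derivation:
Tracking counts step by step:
Start: Kevin=1, Judy=1
Event 1 (Kevin -1): Kevin: 1 -> 0. State: Kevin=0, Judy=1
Event 2 (Judy +3): Judy: 1 -> 4. State: Kevin=0, Judy=4
Event 3 (Judy -4): Judy: 4 -> 0. State: Kevin=0, Judy=0
Event 4 (Judy +2): Judy: 0 -> 2. State: Kevin=0, Judy=2
Event 5 (Judy -2): Judy: 2 -> 0. State: Kevin=0, Judy=0
Event 6 (Judy +3): Judy: 0 -> 3. State: Kevin=0, Judy=3

Kevin's final count: 0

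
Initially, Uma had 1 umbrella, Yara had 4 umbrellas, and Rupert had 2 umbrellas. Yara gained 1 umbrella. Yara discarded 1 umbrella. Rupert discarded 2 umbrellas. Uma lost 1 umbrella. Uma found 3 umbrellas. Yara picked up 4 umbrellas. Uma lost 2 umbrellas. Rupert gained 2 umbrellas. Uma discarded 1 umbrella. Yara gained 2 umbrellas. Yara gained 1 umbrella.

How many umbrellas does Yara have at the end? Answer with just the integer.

Answer: 11

Derivation:
Tracking counts step by step:
Start: Uma=1, Yara=4, Rupert=2
Event 1 (Yara +1): Yara: 4 -> 5. State: Uma=1, Yara=5, Rupert=2
Event 2 (Yara -1): Yara: 5 -> 4. State: Uma=1, Yara=4, Rupert=2
Event 3 (Rupert -2): Rupert: 2 -> 0. State: Uma=1, Yara=4, Rupert=0
Event 4 (Uma -1): Uma: 1 -> 0. State: Uma=0, Yara=4, Rupert=0
Event 5 (Uma +3): Uma: 0 -> 3. State: Uma=3, Yara=4, Rupert=0
Event 6 (Yara +4): Yara: 4 -> 8. State: Uma=3, Yara=8, Rupert=0
Event 7 (Uma -2): Uma: 3 -> 1. State: Uma=1, Yara=8, Rupert=0
Event 8 (Rupert +2): Rupert: 0 -> 2. State: Uma=1, Yara=8, Rupert=2
Event 9 (Uma -1): Uma: 1 -> 0. State: Uma=0, Yara=8, Rupert=2
Event 10 (Yara +2): Yara: 8 -> 10. State: Uma=0, Yara=10, Rupert=2
Event 11 (Yara +1): Yara: 10 -> 11. State: Uma=0, Yara=11, Rupert=2

Yara's final count: 11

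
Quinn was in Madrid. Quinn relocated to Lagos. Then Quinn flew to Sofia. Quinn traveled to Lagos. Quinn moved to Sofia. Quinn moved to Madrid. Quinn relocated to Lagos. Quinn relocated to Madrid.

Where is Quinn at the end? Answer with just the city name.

Answer: Madrid

Derivation:
Tracking Quinn's location:
Start: Quinn is in Madrid.
After move 1: Madrid -> Lagos. Quinn is in Lagos.
After move 2: Lagos -> Sofia. Quinn is in Sofia.
After move 3: Sofia -> Lagos. Quinn is in Lagos.
After move 4: Lagos -> Sofia. Quinn is in Sofia.
After move 5: Sofia -> Madrid. Quinn is in Madrid.
After move 6: Madrid -> Lagos. Quinn is in Lagos.
After move 7: Lagos -> Madrid. Quinn is in Madrid.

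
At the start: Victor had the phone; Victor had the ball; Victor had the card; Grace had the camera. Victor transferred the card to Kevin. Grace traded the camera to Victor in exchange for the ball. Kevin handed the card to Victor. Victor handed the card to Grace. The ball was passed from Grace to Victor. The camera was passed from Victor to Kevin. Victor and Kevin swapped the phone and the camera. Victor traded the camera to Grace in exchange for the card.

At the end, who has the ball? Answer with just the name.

Answer: Victor

Derivation:
Tracking all object holders:
Start: phone:Victor, ball:Victor, card:Victor, camera:Grace
Event 1 (give card: Victor -> Kevin). State: phone:Victor, ball:Victor, card:Kevin, camera:Grace
Event 2 (swap camera<->ball: now camera:Victor, ball:Grace). State: phone:Victor, ball:Grace, card:Kevin, camera:Victor
Event 3 (give card: Kevin -> Victor). State: phone:Victor, ball:Grace, card:Victor, camera:Victor
Event 4 (give card: Victor -> Grace). State: phone:Victor, ball:Grace, card:Grace, camera:Victor
Event 5 (give ball: Grace -> Victor). State: phone:Victor, ball:Victor, card:Grace, camera:Victor
Event 6 (give camera: Victor -> Kevin). State: phone:Victor, ball:Victor, card:Grace, camera:Kevin
Event 7 (swap phone<->camera: now phone:Kevin, camera:Victor). State: phone:Kevin, ball:Victor, card:Grace, camera:Victor
Event 8 (swap camera<->card: now camera:Grace, card:Victor). State: phone:Kevin, ball:Victor, card:Victor, camera:Grace

Final state: phone:Kevin, ball:Victor, card:Victor, camera:Grace
The ball is held by Victor.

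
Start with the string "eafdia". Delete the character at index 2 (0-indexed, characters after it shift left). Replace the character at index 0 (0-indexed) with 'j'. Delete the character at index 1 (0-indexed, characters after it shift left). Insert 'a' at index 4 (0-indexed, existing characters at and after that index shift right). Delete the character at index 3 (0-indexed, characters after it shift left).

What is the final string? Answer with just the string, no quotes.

Applying each edit step by step:
Start: "eafdia"
Op 1 (delete idx 2 = 'f'): "eafdia" -> "eadia"
Op 2 (replace idx 0: 'e' -> 'j'): "eadia" -> "jadia"
Op 3 (delete idx 1 = 'a'): "jadia" -> "jdia"
Op 4 (insert 'a' at idx 4): "jdia" -> "jdiaa"
Op 5 (delete idx 3 = 'a'): "jdiaa" -> "jdia"

Answer: jdia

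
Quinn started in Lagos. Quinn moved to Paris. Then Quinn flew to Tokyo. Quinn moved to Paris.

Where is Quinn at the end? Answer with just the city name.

Tracking Quinn's location:
Start: Quinn is in Lagos.
After move 1: Lagos -> Paris. Quinn is in Paris.
After move 2: Paris -> Tokyo. Quinn is in Tokyo.
After move 3: Tokyo -> Paris. Quinn is in Paris.

Answer: Paris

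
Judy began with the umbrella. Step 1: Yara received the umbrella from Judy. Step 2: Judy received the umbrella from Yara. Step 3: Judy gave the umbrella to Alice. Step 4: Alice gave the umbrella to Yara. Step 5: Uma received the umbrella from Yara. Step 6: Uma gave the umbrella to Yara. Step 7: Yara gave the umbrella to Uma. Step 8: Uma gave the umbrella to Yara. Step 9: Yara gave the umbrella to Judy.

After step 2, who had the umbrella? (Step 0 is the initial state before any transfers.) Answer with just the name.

Tracking the umbrella holder through step 2:
After step 0 (start): Judy
After step 1: Yara
After step 2: Judy

At step 2, the holder is Judy.

Answer: Judy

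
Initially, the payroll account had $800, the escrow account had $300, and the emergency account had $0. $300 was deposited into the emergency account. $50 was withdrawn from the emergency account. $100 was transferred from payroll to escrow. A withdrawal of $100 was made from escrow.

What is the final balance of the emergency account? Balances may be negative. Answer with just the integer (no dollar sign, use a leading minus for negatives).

Answer: 250

Derivation:
Tracking account balances step by step:
Start: payroll=800, escrow=300, emergency=0
Event 1 (deposit 300 to emergency): emergency: 0 + 300 = 300. Balances: payroll=800, escrow=300, emergency=300
Event 2 (withdraw 50 from emergency): emergency: 300 - 50 = 250. Balances: payroll=800, escrow=300, emergency=250
Event 3 (transfer 100 payroll -> escrow): payroll: 800 - 100 = 700, escrow: 300 + 100 = 400. Balances: payroll=700, escrow=400, emergency=250
Event 4 (withdraw 100 from escrow): escrow: 400 - 100 = 300. Balances: payroll=700, escrow=300, emergency=250

Final balance of emergency: 250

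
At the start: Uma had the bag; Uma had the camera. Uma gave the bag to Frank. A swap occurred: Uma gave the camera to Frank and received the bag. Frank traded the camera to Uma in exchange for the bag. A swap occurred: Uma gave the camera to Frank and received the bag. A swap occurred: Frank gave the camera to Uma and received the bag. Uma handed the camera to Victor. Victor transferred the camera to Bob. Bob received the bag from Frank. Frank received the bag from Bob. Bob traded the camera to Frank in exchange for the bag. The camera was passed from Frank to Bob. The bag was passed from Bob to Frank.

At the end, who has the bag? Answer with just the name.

Answer: Frank

Derivation:
Tracking all object holders:
Start: bag:Uma, camera:Uma
Event 1 (give bag: Uma -> Frank). State: bag:Frank, camera:Uma
Event 2 (swap camera<->bag: now camera:Frank, bag:Uma). State: bag:Uma, camera:Frank
Event 3 (swap camera<->bag: now camera:Uma, bag:Frank). State: bag:Frank, camera:Uma
Event 4 (swap camera<->bag: now camera:Frank, bag:Uma). State: bag:Uma, camera:Frank
Event 5 (swap camera<->bag: now camera:Uma, bag:Frank). State: bag:Frank, camera:Uma
Event 6 (give camera: Uma -> Victor). State: bag:Frank, camera:Victor
Event 7 (give camera: Victor -> Bob). State: bag:Frank, camera:Bob
Event 8 (give bag: Frank -> Bob). State: bag:Bob, camera:Bob
Event 9 (give bag: Bob -> Frank). State: bag:Frank, camera:Bob
Event 10 (swap camera<->bag: now camera:Frank, bag:Bob). State: bag:Bob, camera:Frank
Event 11 (give camera: Frank -> Bob). State: bag:Bob, camera:Bob
Event 12 (give bag: Bob -> Frank). State: bag:Frank, camera:Bob

Final state: bag:Frank, camera:Bob
The bag is held by Frank.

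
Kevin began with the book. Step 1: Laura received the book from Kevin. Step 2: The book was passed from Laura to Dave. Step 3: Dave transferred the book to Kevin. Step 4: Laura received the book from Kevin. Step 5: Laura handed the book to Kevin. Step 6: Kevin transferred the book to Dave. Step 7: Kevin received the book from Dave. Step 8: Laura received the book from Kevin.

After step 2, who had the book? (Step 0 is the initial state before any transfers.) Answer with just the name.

Tracking the book holder through step 2:
After step 0 (start): Kevin
After step 1: Laura
After step 2: Dave

At step 2, the holder is Dave.

Answer: Dave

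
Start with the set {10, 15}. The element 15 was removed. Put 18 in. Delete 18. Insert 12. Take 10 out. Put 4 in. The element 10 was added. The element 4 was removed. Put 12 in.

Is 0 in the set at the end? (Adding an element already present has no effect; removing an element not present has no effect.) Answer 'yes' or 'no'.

Answer: no

Derivation:
Tracking the set through each operation:
Start: {10, 15}
Event 1 (remove 15): removed. Set: {10}
Event 2 (add 18): added. Set: {10, 18}
Event 3 (remove 18): removed. Set: {10}
Event 4 (add 12): added. Set: {10, 12}
Event 5 (remove 10): removed. Set: {12}
Event 6 (add 4): added. Set: {12, 4}
Event 7 (add 10): added. Set: {10, 12, 4}
Event 8 (remove 4): removed. Set: {10, 12}
Event 9 (add 12): already present, no change. Set: {10, 12}

Final set: {10, 12} (size 2)
0 is NOT in the final set.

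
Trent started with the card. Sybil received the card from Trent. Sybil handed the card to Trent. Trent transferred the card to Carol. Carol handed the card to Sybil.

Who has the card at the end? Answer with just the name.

Tracking the card through each event:
Start: Trent has the card.
After event 1: Sybil has the card.
After event 2: Trent has the card.
After event 3: Carol has the card.
After event 4: Sybil has the card.

Answer: Sybil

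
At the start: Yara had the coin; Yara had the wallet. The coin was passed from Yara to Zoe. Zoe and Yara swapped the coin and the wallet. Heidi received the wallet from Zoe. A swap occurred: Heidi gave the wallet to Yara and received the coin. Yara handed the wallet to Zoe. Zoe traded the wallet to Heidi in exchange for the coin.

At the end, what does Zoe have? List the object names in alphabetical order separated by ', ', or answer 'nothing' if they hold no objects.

Tracking all object holders:
Start: coin:Yara, wallet:Yara
Event 1 (give coin: Yara -> Zoe). State: coin:Zoe, wallet:Yara
Event 2 (swap coin<->wallet: now coin:Yara, wallet:Zoe). State: coin:Yara, wallet:Zoe
Event 3 (give wallet: Zoe -> Heidi). State: coin:Yara, wallet:Heidi
Event 4 (swap wallet<->coin: now wallet:Yara, coin:Heidi). State: coin:Heidi, wallet:Yara
Event 5 (give wallet: Yara -> Zoe). State: coin:Heidi, wallet:Zoe
Event 6 (swap wallet<->coin: now wallet:Heidi, coin:Zoe). State: coin:Zoe, wallet:Heidi

Final state: coin:Zoe, wallet:Heidi
Zoe holds: coin.

Answer: coin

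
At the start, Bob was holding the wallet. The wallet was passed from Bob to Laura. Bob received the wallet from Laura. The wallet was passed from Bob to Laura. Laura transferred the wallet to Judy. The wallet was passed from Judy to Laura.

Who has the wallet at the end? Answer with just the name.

Tracking the wallet through each event:
Start: Bob has the wallet.
After event 1: Laura has the wallet.
After event 2: Bob has the wallet.
After event 3: Laura has the wallet.
After event 4: Judy has the wallet.
After event 5: Laura has the wallet.

Answer: Laura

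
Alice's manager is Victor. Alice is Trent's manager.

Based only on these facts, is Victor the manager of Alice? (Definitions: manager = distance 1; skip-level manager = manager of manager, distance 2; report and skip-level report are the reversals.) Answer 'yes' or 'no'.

Answer: yes

Derivation:
Reconstructing the manager chain from the given facts:
  Victor -> Alice -> Trent
(each arrow means 'manager of the next')
Positions in the chain (0 = top):
  position of Victor: 0
  position of Alice: 1
  position of Trent: 2

Victor is at position 0, Alice is at position 1; signed distance (j - i) = 1.
'manager' requires j - i = 1. Actual distance is 1, so the relation HOLDS.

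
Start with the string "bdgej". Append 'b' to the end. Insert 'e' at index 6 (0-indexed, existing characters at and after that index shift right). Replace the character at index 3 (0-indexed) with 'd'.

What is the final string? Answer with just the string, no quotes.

Answer: bdgdjbe

Derivation:
Applying each edit step by step:
Start: "bdgej"
Op 1 (append 'b'): "bdgej" -> "bdgejb"
Op 2 (insert 'e' at idx 6): "bdgejb" -> "bdgejbe"
Op 3 (replace idx 3: 'e' -> 'd'): "bdgejbe" -> "bdgdjbe"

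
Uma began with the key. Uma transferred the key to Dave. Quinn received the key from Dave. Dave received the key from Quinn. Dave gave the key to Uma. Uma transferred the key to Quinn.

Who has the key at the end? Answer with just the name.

Tracking the key through each event:
Start: Uma has the key.
After event 1: Dave has the key.
After event 2: Quinn has the key.
After event 3: Dave has the key.
After event 4: Uma has the key.
After event 5: Quinn has the key.

Answer: Quinn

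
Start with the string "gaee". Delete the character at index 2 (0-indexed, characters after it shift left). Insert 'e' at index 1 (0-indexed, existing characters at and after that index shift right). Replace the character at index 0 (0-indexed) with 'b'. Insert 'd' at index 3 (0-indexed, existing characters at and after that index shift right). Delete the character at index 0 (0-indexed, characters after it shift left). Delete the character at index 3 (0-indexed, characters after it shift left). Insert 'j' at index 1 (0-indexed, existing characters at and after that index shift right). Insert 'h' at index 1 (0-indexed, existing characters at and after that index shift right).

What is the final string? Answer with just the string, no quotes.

Applying each edit step by step:
Start: "gaee"
Op 1 (delete idx 2 = 'e'): "gaee" -> "gae"
Op 2 (insert 'e' at idx 1): "gae" -> "geae"
Op 3 (replace idx 0: 'g' -> 'b'): "geae" -> "beae"
Op 4 (insert 'd' at idx 3): "beae" -> "beade"
Op 5 (delete idx 0 = 'b'): "beade" -> "eade"
Op 6 (delete idx 3 = 'e'): "eade" -> "ead"
Op 7 (insert 'j' at idx 1): "ead" -> "ejad"
Op 8 (insert 'h' at idx 1): "ejad" -> "ehjad"

Answer: ehjad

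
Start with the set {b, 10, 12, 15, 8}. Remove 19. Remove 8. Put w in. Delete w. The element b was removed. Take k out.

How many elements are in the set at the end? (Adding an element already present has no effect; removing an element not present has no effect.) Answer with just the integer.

Tracking the set through each operation:
Start: {10, 12, 15, 8, b}
Event 1 (remove 19): not present, no change. Set: {10, 12, 15, 8, b}
Event 2 (remove 8): removed. Set: {10, 12, 15, b}
Event 3 (add w): added. Set: {10, 12, 15, b, w}
Event 4 (remove w): removed. Set: {10, 12, 15, b}
Event 5 (remove b): removed. Set: {10, 12, 15}
Event 6 (remove k): not present, no change. Set: {10, 12, 15}

Final set: {10, 12, 15} (size 3)

Answer: 3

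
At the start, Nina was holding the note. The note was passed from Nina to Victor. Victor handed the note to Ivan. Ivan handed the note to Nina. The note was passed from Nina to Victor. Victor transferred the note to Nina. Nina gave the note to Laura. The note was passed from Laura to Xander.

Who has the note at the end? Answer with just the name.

Tracking the note through each event:
Start: Nina has the note.
After event 1: Victor has the note.
After event 2: Ivan has the note.
After event 3: Nina has the note.
After event 4: Victor has the note.
After event 5: Nina has the note.
After event 6: Laura has the note.
After event 7: Xander has the note.

Answer: Xander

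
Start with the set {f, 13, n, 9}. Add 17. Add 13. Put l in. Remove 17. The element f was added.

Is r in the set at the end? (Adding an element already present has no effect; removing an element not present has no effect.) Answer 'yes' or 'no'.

Answer: no

Derivation:
Tracking the set through each operation:
Start: {13, 9, f, n}
Event 1 (add 17): added. Set: {13, 17, 9, f, n}
Event 2 (add 13): already present, no change. Set: {13, 17, 9, f, n}
Event 3 (add l): added. Set: {13, 17, 9, f, l, n}
Event 4 (remove 17): removed. Set: {13, 9, f, l, n}
Event 5 (add f): already present, no change. Set: {13, 9, f, l, n}

Final set: {13, 9, f, l, n} (size 5)
r is NOT in the final set.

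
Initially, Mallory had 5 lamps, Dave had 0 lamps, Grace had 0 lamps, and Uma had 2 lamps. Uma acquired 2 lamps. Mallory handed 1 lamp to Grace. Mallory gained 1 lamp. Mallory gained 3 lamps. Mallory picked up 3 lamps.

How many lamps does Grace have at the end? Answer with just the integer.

Tracking counts step by step:
Start: Mallory=5, Dave=0, Grace=0, Uma=2
Event 1 (Uma +2): Uma: 2 -> 4. State: Mallory=5, Dave=0, Grace=0, Uma=4
Event 2 (Mallory -> Grace, 1): Mallory: 5 -> 4, Grace: 0 -> 1. State: Mallory=4, Dave=0, Grace=1, Uma=4
Event 3 (Mallory +1): Mallory: 4 -> 5. State: Mallory=5, Dave=0, Grace=1, Uma=4
Event 4 (Mallory +3): Mallory: 5 -> 8. State: Mallory=8, Dave=0, Grace=1, Uma=4
Event 5 (Mallory +3): Mallory: 8 -> 11. State: Mallory=11, Dave=0, Grace=1, Uma=4

Grace's final count: 1

Answer: 1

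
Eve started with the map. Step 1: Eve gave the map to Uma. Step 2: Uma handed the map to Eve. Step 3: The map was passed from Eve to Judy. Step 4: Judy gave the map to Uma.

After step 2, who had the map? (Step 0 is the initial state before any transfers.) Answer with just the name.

Tracking the map holder through step 2:
After step 0 (start): Eve
After step 1: Uma
After step 2: Eve

At step 2, the holder is Eve.

Answer: Eve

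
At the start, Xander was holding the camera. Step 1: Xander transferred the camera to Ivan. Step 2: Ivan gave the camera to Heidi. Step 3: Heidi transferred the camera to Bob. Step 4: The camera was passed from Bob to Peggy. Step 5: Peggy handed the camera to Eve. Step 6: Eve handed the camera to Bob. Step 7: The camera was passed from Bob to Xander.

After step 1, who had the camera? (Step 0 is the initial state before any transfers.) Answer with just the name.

Tracking the camera holder through step 1:
After step 0 (start): Xander
After step 1: Ivan

At step 1, the holder is Ivan.

Answer: Ivan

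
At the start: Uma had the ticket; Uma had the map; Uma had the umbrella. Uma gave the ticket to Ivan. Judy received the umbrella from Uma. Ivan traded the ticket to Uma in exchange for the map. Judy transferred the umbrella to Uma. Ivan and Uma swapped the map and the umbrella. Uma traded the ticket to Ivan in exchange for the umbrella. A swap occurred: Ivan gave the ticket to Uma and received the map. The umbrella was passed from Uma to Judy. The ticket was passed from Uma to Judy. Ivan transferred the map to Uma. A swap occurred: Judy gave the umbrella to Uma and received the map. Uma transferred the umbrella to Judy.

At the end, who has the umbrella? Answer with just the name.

Tracking all object holders:
Start: ticket:Uma, map:Uma, umbrella:Uma
Event 1 (give ticket: Uma -> Ivan). State: ticket:Ivan, map:Uma, umbrella:Uma
Event 2 (give umbrella: Uma -> Judy). State: ticket:Ivan, map:Uma, umbrella:Judy
Event 3 (swap ticket<->map: now ticket:Uma, map:Ivan). State: ticket:Uma, map:Ivan, umbrella:Judy
Event 4 (give umbrella: Judy -> Uma). State: ticket:Uma, map:Ivan, umbrella:Uma
Event 5 (swap map<->umbrella: now map:Uma, umbrella:Ivan). State: ticket:Uma, map:Uma, umbrella:Ivan
Event 6 (swap ticket<->umbrella: now ticket:Ivan, umbrella:Uma). State: ticket:Ivan, map:Uma, umbrella:Uma
Event 7 (swap ticket<->map: now ticket:Uma, map:Ivan). State: ticket:Uma, map:Ivan, umbrella:Uma
Event 8 (give umbrella: Uma -> Judy). State: ticket:Uma, map:Ivan, umbrella:Judy
Event 9 (give ticket: Uma -> Judy). State: ticket:Judy, map:Ivan, umbrella:Judy
Event 10 (give map: Ivan -> Uma). State: ticket:Judy, map:Uma, umbrella:Judy
Event 11 (swap umbrella<->map: now umbrella:Uma, map:Judy). State: ticket:Judy, map:Judy, umbrella:Uma
Event 12 (give umbrella: Uma -> Judy). State: ticket:Judy, map:Judy, umbrella:Judy

Final state: ticket:Judy, map:Judy, umbrella:Judy
The umbrella is held by Judy.

Answer: Judy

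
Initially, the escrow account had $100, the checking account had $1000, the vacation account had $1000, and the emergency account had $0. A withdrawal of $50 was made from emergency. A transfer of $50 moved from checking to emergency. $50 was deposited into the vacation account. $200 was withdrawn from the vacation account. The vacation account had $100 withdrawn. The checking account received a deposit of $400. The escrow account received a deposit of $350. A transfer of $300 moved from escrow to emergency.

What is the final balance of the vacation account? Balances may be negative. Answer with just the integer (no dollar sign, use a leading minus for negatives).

Answer: 750

Derivation:
Tracking account balances step by step:
Start: escrow=100, checking=1000, vacation=1000, emergency=0
Event 1 (withdraw 50 from emergency): emergency: 0 - 50 = -50. Balances: escrow=100, checking=1000, vacation=1000, emergency=-50
Event 2 (transfer 50 checking -> emergency): checking: 1000 - 50 = 950, emergency: -50 + 50 = 0. Balances: escrow=100, checking=950, vacation=1000, emergency=0
Event 3 (deposit 50 to vacation): vacation: 1000 + 50 = 1050. Balances: escrow=100, checking=950, vacation=1050, emergency=0
Event 4 (withdraw 200 from vacation): vacation: 1050 - 200 = 850. Balances: escrow=100, checking=950, vacation=850, emergency=0
Event 5 (withdraw 100 from vacation): vacation: 850 - 100 = 750. Balances: escrow=100, checking=950, vacation=750, emergency=0
Event 6 (deposit 400 to checking): checking: 950 + 400 = 1350. Balances: escrow=100, checking=1350, vacation=750, emergency=0
Event 7 (deposit 350 to escrow): escrow: 100 + 350 = 450. Balances: escrow=450, checking=1350, vacation=750, emergency=0
Event 8 (transfer 300 escrow -> emergency): escrow: 450 - 300 = 150, emergency: 0 + 300 = 300. Balances: escrow=150, checking=1350, vacation=750, emergency=300

Final balance of vacation: 750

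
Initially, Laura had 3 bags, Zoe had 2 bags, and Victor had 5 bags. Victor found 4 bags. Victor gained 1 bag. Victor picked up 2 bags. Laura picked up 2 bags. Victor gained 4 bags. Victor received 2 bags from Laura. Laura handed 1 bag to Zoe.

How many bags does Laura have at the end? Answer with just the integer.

Answer: 2

Derivation:
Tracking counts step by step:
Start: Laura=3, Zoe=2, Victor=5
Event 1 (Victor +4): Victor: 5 -> 9. State: Laura=3, Zoe=2, Victor=9
Event 2 (Victor +1): Victor: 9 -> 10. State: Laura=3, Zoe=2, Victor=10
Event 3 (Victor +2): Victor: 10 -> 12. State: Laura=3, Zoe=2, Victor=12
Event 4 (Laura +2): Laura: 3 -> 5. State: Laura=5, Zoe=2, Victor=12
Event 5 (Victor +4): Victor: 12 -> 16. State: Laura=5, Zoe=2, Victor=16
Event 6 (Laura -> Victor, 2): Laura: 5 -> 3, Victor: 16 -> 18. State: Laura=3, Zoe=2, Victor=18
Event 7 (Laura -> Zoe, 1): Laura: 3 -> 2, Zoe: 2 -> 3. State: Laura=2, Zoe=3, Victor=18

Laura's final count: 2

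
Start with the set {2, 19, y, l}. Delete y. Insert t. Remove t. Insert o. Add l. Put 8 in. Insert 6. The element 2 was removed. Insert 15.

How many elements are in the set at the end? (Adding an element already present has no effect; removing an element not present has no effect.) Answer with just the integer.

Answer: 6

Derivation:
Tracking the set through each operation:
Start: {19, 2, l, y}
Event 1 (remove y): removed. Set: {19, 2, l}
Event 2 (add t): added. Set: {19, 2, l, t}
Event 3 (remove t): removed. Set: {19, 2, l}
Event 4 (add o): added. Set: {19, 2, l, o}
Event 5 (add l): already present, no change. Set: {19, 2, l, o}
Event 6 (add 8): added. Set: {19, 2, 8, l, o}
Event 7 (add 6): added. Set: {19, 2, 6, 8, l, o}
Event 8 (remove 2): removed. Set: {19, 6, 8, l, o}
Event 9 (add 15): added. Set: {15, 19, 6, 8, l, o}

Final set: {15, 19, 6, 8, l, o} (size 6)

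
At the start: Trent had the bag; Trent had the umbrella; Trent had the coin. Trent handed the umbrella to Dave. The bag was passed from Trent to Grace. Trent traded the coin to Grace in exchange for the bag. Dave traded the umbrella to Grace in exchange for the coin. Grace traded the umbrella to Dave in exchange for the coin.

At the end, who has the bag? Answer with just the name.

Tracking all object holders:
Start: bag:Trent, umbrella:Trent, coin:Trent
Event 1 (give umbrella: Trent -> Dave). State: bag:Trent, umbrella:Dave, coin:Trent
Event 2 (give bag: Trent -> Grace). State: bag:Grace, umbrella:Dave, coin:Trent
Event 3 (swap coin<->bag: now coin:Grace, bag:Trent). State: bag:Trent, umbrella:Dave, coin:Grace
Event 4 (swap umbrella<->coin: now umbrella:Grace, coin:Dave). State: bag:Trent, umbrella:Grace, coin:Dave
Event 5 (swap umbrella<->coin: now umbrella:Dave, coin:Grace). State: bag:Trent, umbrella:Dave, coin:Grace

Final state: bag:Trent, umbrella:Dave, coin:Grace
The bag is held by Trent.

Answer: Trent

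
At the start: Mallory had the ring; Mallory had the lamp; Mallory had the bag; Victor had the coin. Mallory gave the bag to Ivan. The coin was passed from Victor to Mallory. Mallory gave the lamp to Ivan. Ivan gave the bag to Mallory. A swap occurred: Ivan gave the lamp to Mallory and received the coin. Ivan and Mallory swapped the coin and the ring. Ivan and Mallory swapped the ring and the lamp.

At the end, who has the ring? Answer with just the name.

Tracking all object holders:
Start: ring:Mallory, lamp:Mallory, bag:Mallory, coin:Victor
Event 1 (give bag: Mallory -> Ivan). State: ring:Mallory, lamp:Mallory, bag:Ivan, coin:Victor
Event 2 (give coin: Victor -> Mallory). State: ring:Mallory, lamp:Mallory, bag:Ivan, coin:Mallory
Event 3 (give lamp: Mallory -> Ivan). State: ring:Mallory, lamp:Ivan, bag:Ivan, coin:Mallory
Event 4 (give bag: Ivan -> Mallory). State: ring:Mallory, lamp:Ivan, bag:Mallory, coin:Mallory
Event 5 (swap lamp<->coin: now lamp:Mallory, coin:Ivan). State: ring:Mallory, lamp:Mallory, bag:Mallory, coin:Ivan
Event 6 (swap coin<->ring: now coin:Mallory, ring:Ivan). State: ring:Ivan, lamp:Mallory, bag:Mallory, coin:Mallory
Event 7 (swap ring<->lamp: now ring:Mallory, lamp:Ivan). State: ring:Mallory, lamp:Ivan, bag:Mallory, coin:Mallory

Final state: ring:Mallory, lamp:Ivan, bag:Mallory, coin:Mallory
The ring is held by Mallory.

Answer: Mallory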